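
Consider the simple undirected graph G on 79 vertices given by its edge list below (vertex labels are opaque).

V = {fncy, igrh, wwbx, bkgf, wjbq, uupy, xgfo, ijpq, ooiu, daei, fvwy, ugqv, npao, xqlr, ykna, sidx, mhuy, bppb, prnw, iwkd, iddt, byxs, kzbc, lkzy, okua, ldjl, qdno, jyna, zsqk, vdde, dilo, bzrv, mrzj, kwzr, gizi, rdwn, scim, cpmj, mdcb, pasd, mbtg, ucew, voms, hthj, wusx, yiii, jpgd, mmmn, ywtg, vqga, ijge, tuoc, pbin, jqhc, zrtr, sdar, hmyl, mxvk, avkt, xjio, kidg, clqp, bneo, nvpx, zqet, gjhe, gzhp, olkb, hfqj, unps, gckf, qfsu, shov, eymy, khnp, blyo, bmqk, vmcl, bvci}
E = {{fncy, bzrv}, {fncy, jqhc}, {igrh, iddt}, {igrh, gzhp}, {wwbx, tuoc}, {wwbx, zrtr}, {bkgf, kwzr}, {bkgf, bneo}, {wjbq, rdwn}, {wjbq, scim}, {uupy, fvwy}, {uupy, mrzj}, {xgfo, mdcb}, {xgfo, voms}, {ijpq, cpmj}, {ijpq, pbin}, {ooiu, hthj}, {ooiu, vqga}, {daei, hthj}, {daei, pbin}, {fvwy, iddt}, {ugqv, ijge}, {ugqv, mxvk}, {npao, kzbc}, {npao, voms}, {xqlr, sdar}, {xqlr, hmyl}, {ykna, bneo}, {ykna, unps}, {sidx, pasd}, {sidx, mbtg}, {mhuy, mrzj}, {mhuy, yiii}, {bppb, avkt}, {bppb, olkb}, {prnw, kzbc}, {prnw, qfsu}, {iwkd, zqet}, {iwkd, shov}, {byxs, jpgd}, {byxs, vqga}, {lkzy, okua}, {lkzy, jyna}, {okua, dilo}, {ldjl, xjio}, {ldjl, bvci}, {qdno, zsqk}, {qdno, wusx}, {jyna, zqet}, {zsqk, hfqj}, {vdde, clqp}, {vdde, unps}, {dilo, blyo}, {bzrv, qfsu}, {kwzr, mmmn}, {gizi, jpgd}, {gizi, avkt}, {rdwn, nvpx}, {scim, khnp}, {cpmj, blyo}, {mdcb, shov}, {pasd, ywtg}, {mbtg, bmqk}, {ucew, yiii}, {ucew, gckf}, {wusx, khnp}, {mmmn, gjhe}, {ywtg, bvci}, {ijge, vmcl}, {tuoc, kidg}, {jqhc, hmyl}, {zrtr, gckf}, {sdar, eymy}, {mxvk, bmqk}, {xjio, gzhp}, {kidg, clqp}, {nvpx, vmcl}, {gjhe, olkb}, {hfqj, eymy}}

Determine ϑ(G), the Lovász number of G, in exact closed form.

deg(gjhe) = 2; N(gjhe) = {mmmn, olkb}.
N(gckf) = {ucew, zrtr}, |N(gckf)| = 2.
deg(eymy) = 2; N(eymy) = {sdar, hfqj}.
N(shov) = {iwkd, mdcb}, |N(shov)| = 2.
Every vertex has degree 2 (N=79); a single 79-cycle (edge-transitive).
A has 40 distinct eigenvalues ≈ [2.0, 1.993678, 1.974751, 1.943339, 1.89964, 1.843932, 1.776565, 1.697967, 1.608633, 1.509129, 1.400084, 1.282187, 1.156184, 1.022871, 0.883091, 0.737728, 0.587701, 0.433958, 0.277471, 0.11923, -0.039764, -0.198508, -0.355996, -0.511233, -0.663239, -0.811051, -0.953735, -1.09039, -1.22015, -1.342197, -1.455758, -1.560115, -1.654608, -1.738641, -1.811681, -1.873267, -1.92301, -1.960595, -1.985784, -1.998419].
Lovász: ϑ = −79(-2*cos(pi/79))/(2+-(-1)*2*cos(pi/79)) = 79*cos(pi/79)/(cos(pi/79) + 1).
Numerically 39.484379.
Check 39 ≤ 79*cos(pi/79)/(cos(pi/79) + 1) ≤ 40: both strict.

79*cos(pi/79)/(cos(pi/79) + 1)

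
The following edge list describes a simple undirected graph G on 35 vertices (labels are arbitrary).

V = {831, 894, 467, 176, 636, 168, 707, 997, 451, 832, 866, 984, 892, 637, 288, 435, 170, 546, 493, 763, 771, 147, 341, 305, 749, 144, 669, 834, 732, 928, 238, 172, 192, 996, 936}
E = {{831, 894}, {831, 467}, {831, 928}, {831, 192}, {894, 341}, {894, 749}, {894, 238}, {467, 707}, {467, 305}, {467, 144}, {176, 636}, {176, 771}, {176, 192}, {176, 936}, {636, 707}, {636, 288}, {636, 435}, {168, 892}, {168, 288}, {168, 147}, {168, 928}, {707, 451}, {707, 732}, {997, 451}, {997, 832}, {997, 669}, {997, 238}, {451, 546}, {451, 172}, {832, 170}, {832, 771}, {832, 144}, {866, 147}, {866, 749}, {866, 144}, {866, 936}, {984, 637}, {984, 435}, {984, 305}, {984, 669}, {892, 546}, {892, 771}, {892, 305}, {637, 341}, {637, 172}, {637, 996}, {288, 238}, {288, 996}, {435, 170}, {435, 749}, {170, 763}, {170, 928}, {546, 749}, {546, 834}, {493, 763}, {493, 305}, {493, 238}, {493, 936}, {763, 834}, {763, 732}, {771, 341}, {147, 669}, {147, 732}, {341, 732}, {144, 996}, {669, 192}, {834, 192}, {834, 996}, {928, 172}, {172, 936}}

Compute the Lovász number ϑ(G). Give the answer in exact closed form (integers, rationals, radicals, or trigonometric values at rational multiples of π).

15

Vertex 928 has 4 neighbors: 831, 168, 170, 172.
deg(834) = 4; N(834) = {546, 763, 192, 996}.
Vertex 172 has 4 neighbors: 451, 637, 928, 936.
N(170) = {832, 435, 763, 928}, |N(170)| = 4.
deg(v) = 4 for all v (|V|=35); this is K(7,3), the Kneser graph.
Distinct eigenvalues (to 3 d.p.): [4.0, 2.0, -1.0, -3.0].
With N=35: ϑ(G) = 35·(-1*(-3))/(4−(-3)) = 15.
= 15.0000… (decimal).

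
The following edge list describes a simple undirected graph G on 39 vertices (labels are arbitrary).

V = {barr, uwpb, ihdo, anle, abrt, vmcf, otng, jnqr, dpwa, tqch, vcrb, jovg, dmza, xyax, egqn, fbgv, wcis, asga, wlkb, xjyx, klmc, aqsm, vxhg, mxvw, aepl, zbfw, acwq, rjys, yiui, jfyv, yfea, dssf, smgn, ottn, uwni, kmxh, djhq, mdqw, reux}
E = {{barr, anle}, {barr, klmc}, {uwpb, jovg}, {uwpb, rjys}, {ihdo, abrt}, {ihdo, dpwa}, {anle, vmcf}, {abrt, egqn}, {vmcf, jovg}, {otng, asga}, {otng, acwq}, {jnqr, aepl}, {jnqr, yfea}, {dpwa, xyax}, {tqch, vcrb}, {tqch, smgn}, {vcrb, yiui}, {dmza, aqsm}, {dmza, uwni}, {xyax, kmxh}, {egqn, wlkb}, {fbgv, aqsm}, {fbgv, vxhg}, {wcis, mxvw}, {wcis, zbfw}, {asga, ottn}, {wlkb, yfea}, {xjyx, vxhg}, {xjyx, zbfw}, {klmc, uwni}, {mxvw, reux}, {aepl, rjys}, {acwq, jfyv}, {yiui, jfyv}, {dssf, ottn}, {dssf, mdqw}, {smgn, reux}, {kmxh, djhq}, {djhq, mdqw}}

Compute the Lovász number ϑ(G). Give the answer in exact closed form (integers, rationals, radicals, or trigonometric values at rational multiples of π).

N(acwq) = {otng, jfyv}, |N(acwq)| = 2.
Vertex zbfw has 2 neighbors: wcis, xjyx.
Vertex uwpb has 2 neighbors: jovg, rjys.
deg(dmza) = 2; N(dmza) = {aqsm, uwni}.
Regular of degree 2 on 39 vertices: the odd cycle C_{39}.
The 20 distinct eigenvalues: [2.0, 1.974101, 1.897073, 1.770912, 1.598886, 1.385449, 1.136129, 0.857385, 0.556435, 0.241073, -0.080532, -0.400051, -0.70921, -1.0, -1.264891, -1.497021, -1.69038, -1.839959, -1.941884, -1.993515].
With N=39: ϑ(G) = 39·(-(-1)*2*cos(pi/39))/(2−(-2*cos(pi/39))) = 39*cos(pi/39)/(cos(pi/39) + 1).
Numerically 19.46833.
Check 19 ≤ 39*cos(pi/39)/(cos(pi/39) + 1) ≤ 20: both strict.

39*cos(pi/39)/(cos(pi/39) + 1)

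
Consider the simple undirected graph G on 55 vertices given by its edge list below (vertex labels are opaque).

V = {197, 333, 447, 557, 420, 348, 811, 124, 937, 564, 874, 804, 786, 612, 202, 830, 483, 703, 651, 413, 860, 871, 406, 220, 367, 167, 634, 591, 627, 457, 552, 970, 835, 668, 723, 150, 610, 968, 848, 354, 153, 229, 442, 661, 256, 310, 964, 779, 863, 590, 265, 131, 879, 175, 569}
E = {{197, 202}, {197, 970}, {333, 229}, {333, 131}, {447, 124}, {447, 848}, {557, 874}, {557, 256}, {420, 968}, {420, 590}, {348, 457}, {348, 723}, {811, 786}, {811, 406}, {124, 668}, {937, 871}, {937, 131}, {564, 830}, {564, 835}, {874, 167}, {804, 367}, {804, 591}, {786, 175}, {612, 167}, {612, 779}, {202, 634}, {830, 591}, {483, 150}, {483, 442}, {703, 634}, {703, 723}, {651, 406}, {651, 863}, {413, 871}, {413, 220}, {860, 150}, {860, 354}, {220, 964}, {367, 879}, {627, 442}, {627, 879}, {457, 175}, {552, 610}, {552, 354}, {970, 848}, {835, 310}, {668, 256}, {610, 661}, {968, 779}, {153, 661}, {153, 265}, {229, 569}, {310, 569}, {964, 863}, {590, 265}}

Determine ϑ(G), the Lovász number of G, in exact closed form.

Vertex 964 has 2 neighbors: 220, 863.
deg(804) = 2; N(804) = {367, 591}.
Vertex 634 has 2 neighbors: 202, 703.
Vertex 591 has 2 neighbors: 804, 830.
55-vertex 2-regular graph: this is C_{55}, the 55-cycle.
A has 28 distinct eigenvalues ≈ [2.0, 1.987, 1.948, 1.8837, 1.7948, 1.6825, 1.5483, 1.3939, 1.2213, 1.0328, 0.8308, 0.618, 0.3972, 0.1712, -0.0571, -0.2846, -0.5084, -0.7256, -0.9333, -1.1289, -1.3097, -1.4735, -1.618, -1.7415, -1.8422, -1.919, -1.9707, -1.9967].
Lovász: ϑ = −55(-2*cos(pi/55))/(2+-(-1)*2*cos(pi/55)) = 55*cos(pi/55)/(cos(pi/55) + 1).
≈ 27.47756 (to 5 d.p.).
α=27, χ(Ḡ)=28; ϑ=55*cos(pi/55)/(cos(pi/55) + 1) lies between (both strict).

55*cos(pi/55)/(cos(pi/55) + 1)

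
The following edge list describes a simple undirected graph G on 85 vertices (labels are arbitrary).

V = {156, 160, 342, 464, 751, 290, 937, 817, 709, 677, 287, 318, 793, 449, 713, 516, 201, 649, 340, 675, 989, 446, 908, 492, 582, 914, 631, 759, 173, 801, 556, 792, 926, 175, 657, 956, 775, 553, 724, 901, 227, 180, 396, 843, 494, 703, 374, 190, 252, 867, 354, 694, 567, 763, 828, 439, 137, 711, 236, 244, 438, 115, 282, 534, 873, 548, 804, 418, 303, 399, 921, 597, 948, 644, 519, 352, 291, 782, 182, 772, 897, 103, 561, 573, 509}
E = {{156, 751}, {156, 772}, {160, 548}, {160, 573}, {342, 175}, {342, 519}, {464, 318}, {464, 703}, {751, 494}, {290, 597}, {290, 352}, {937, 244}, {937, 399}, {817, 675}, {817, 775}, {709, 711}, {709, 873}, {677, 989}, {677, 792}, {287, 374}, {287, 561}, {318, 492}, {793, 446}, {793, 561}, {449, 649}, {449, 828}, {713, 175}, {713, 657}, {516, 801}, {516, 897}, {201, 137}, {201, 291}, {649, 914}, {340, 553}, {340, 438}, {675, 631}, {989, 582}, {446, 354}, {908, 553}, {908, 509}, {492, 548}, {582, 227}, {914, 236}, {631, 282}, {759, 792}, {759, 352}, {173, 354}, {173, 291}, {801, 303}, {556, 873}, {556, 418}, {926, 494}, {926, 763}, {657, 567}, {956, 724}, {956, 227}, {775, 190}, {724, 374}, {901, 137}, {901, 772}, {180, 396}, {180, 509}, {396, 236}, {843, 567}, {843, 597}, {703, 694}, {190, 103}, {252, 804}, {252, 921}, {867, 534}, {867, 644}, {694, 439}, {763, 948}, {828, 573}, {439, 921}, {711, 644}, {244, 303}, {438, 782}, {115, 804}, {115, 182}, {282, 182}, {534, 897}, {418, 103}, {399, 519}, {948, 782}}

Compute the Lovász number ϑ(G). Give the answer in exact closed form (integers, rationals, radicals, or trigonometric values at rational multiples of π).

85*cos(pi/85)/(cos(pi/85) + 1)

N(449) = {649, 828}, |N(449)| = 2.
Vertex 582 has 2 neighbors: 989, 227.
deg(709) = 2; N(709) = {711, 873}.
N(374) = {287, 724}, |N(374)| = 2.
85-vertex 2-regular graph: the odd cycle C_{85}.
Distinct eigenvalues (to 3 d.p.): [2.0, 1.995, 1.978, 1.951, 1.913, 1.865, 1.806, 1.738, 1.66, 1.573, 1.478, 1.374, 1.263, 1.145, 1.021, 0.891, 0.757, 0.618, 0.476, 0.331, 0.185, 0.037, -0.111, -0.258, -0.404, -0.547, -0.688, -0.825, -0.957, -1.084, -1.205, -1.32, -1.427, -1.527, -1.618, -1.7, -1.774, -1.837, -1.89, -1.933, -1.966, -1.988, -1.999].
−85·(-2*cos(pi/85)) / ((2)−(-2*cos(pi/85))) = 85*cos(pi/85)/(cos(pi/85) + 1) = ϑ(G).
= 42.4855… (decimal).
Check 42 ≤ 85*cos(pi/85)/(cos(pi/85) + 1) ≤ 43: both strict.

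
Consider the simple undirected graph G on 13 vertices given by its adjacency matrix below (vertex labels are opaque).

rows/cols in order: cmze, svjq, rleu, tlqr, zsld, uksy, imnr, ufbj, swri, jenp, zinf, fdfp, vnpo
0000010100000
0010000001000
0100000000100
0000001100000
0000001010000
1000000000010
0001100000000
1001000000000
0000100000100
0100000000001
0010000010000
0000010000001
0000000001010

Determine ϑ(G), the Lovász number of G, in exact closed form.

13*cos(pi/13)/(cos(pi/13) + 1)

Vertex jenp has 2 neighbors: svjq, vnpo.
deg(vnpo) = 2; N(vnpo) = {jenp, fdfp}.
N(fdfp) = {uksy, vnpo}, |N(fdfp)| = 2.
N(tlqr) = {imnr, ufbj}, |N(tlqr)| = 2.
Every vertex has degree 2 (N=13); connected 2-regular on 13 ⇒ C_{13}.
spec(A) ≈ [2.0, 1.770912, 1.136129, 0.241073, -0.70921, -1.497021, -1.941884] (distinct, 6 d.p.).
Lovász: ϑ = −13(-2*cos(pi/13))/(2+-(-1)*2*cos(pi/13)) = 13*cos(pi/13)/(cos(pi/13) + 1).
= 6.40416856… (decimal).
Sandwich: α(G)=6 ≤ ϑ(G)=13*cos(pi/13)/(cos(pi/13) + 1) ≤ χ(Ḡ)=7 (both strict).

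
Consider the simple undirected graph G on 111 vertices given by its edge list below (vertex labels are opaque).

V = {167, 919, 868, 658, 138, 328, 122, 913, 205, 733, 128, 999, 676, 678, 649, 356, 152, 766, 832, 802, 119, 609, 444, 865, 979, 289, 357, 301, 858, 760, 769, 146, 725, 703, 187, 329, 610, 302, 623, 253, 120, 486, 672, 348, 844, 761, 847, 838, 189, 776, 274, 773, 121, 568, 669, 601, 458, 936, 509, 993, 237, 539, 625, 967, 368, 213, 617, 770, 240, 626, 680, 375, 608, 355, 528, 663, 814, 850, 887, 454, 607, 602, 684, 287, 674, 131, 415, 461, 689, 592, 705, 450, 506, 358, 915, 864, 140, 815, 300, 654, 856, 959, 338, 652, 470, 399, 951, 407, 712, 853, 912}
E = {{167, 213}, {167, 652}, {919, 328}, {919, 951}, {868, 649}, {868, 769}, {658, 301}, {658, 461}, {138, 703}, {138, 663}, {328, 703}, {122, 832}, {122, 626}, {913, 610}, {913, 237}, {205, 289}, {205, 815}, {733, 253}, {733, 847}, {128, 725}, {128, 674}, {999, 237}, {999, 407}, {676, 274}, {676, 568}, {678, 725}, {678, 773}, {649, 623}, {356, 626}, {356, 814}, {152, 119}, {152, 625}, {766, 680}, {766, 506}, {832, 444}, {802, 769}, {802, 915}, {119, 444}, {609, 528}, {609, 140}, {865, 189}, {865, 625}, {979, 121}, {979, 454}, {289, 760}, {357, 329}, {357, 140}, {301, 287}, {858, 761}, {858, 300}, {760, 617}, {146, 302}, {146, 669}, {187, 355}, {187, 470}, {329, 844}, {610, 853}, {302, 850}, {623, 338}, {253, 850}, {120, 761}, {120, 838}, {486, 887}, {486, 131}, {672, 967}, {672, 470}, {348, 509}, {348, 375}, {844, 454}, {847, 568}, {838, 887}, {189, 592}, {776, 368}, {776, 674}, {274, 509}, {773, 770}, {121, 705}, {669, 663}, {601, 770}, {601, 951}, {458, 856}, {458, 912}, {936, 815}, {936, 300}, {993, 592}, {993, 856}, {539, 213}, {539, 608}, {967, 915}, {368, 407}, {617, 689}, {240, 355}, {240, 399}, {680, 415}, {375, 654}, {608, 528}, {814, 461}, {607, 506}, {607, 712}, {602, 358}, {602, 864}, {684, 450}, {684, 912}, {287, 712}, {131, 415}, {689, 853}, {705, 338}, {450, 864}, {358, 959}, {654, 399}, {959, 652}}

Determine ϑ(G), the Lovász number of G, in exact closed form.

Vertex 689 has 2 neighbors: 617, 853.
Vertex 506 has 2 neighbors: 766, 607.
deg(864) = 2; N(864) = {602, 450}.
N(625) = {152, 865}, |N(625)| = 2.
2-regular, N=111; the odd cycle C_{111}.
The 56 distinct eigenvalues: [2.0, 1.9968, 1.9872, 1.97123, 1.94895, 1.92043, 1.88575, 1.84504, 1.79841, 1.74603, 1.68805, 1.62466, 1.55607, 1.4825, 1.40417, 1.32135, 1.23429, 1.14329, 1.04861, 0.95058, 0.84951, 0.74571, 0.63953, 0.53129, 0.42136, 0.31007, 0.19779, 0.08488, -0.0283, -0.1414, -0.25404, -0.36586, -0.47652, -0.58565, -0.6929, -0.79793, -0.90041, -1.0, -1.09639, -1.18927, -1.27833, -1.36331, -1.44391, -1.51989, -1.591, -1.65702, -1.71773, -1.77293, -1.82246, -1.86614, -1.90385, -1.93547, -1.96088, -1.98001, -1.99279, -1.9992].
Lovász (edge-transitive): ϑ = −111·(-2*cos(pi/111))/((2)−(-2*cos(pi/111))) = 111*cos(pi/111)/(cos(pi/111) + 1).
Numerically 55.488884.
α=55, χ(Ḡ)=56; ϑ=111*cos(pi/111)/(cos(pi/111) + 1) lies between (both strict).

111*cos(pi/111)/(cos(pi/111) + 1)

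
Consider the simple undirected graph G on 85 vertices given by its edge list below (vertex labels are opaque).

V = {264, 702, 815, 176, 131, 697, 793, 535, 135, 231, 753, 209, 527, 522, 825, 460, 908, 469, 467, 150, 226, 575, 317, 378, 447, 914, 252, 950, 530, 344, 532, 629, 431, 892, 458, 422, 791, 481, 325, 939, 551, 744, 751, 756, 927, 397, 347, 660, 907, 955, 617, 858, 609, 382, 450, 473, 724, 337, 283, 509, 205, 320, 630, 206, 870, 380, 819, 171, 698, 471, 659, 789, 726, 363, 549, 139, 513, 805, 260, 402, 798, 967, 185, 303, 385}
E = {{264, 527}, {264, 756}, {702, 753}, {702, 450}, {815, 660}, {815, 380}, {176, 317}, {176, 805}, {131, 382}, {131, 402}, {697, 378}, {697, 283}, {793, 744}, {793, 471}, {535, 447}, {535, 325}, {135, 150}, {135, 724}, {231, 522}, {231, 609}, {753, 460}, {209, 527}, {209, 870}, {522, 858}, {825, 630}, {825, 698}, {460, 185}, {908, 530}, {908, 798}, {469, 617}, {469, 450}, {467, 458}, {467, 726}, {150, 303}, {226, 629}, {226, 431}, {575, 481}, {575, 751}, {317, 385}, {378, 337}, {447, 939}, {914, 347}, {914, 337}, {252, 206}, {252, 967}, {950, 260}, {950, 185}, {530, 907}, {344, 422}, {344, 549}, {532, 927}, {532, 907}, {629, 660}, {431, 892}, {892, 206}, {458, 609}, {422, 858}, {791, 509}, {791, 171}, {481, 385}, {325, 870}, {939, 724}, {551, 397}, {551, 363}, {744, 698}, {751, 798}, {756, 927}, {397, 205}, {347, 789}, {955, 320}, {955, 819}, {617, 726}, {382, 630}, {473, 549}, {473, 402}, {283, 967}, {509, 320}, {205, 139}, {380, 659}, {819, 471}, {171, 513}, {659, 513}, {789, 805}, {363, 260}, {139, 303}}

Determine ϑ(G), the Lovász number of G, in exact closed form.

85*cos(pi/85)/(cos(pi/85) + 1)

deg(264) = 2; N(264) = {527, 756}.
deg(283) = 2; N(283) = {697, 967}.
deg(726) = 2; N(726) = {467, 617}.
Vertex 530 has 2 neighbors: 908, 907.
Every vertex has degree 2 (N=85); a single 85-cycle (edge-transitive).
The 43 distinct eigenvalues: [2.0, 1.994538, 1.978183, 1.951024, 1.913209, 1.864944, 1.806494, 1.738178, 1.660368, 1.57349, 1.478018, 1.374473, 1.263422, 1.14547, 1.021262, 0.891477, 0.756822, 0.618034, 0.47587, 0.331108, 0.184537, 0.036958, -0.110823, -0.257998, -0.403765, -0.547326, -0.687898, -0.824713, -0.957023, -1.084107, -1.205269, -1.319849, -1.42722, -1.526797, -1.618034, -1.700434, -1.773547, -1.836974, -1.890368, -1.933437, -1.965946, -1.987718, -1.998634].
With N=85: ϑ(G) = 85·(-(-1)*2*cos(pi/85))/(2−(-2*cos(pi/85))) = 85*cos(pi/85)/(cos(pi/85) + 1).
ϑ(G) ≈ 42.48548.
Lovász sandwich 42 ≤ 85*cos(pi/85)/(cos(pi/85) + 1) ≤ 43: both strict.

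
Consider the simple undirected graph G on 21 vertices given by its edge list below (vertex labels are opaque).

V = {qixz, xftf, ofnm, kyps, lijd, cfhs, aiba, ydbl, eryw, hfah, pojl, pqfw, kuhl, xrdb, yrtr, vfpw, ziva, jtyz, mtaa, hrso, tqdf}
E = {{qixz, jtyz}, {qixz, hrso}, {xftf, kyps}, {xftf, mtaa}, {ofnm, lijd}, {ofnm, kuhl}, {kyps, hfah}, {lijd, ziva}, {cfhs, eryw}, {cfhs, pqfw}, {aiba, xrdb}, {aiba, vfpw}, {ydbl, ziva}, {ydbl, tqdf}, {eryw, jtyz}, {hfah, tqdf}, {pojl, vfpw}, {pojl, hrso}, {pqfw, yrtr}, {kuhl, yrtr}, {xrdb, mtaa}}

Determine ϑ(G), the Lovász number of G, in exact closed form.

Vertex vfpw has 2 neighbors: aiba, pojl.
deg(ofnm) = 2; N(ofnm) = {lijd, kuhl}.
N(ydbl) = {ziva, tqdf}, |N(ydbl)| = 2.
deg(yrtr) = 2; N(yrtr) = {pqfw, kuhl}.
21-vertex 2-regular graph: a single 21-cycle (edge-transitive).
The 11 distinct eigenvalues: [2.0, 1.91115, 1.65248, 1.24698, 0.73068, 0.14946, -0.44504, -1.0, -1.4661, -1.80194, -1.97766].
Lovász: ϑ = −21(-2*cos(pi/21))/(2+-(-1)*2*cos(pi/21)) = 21*cos(pi/21)/(cos(pi/21) + 1).
≈ 10.44103253 (to 8 d.p.).
Sandwich: α(G)=10 ≤ ϑ(G)=21*cos(pi/21)/(cos(pi/21) + 1) ≤ χ(Ḡ)=11 (both strict).

21*cos(pi/21)/(cos(pi/21) + 1)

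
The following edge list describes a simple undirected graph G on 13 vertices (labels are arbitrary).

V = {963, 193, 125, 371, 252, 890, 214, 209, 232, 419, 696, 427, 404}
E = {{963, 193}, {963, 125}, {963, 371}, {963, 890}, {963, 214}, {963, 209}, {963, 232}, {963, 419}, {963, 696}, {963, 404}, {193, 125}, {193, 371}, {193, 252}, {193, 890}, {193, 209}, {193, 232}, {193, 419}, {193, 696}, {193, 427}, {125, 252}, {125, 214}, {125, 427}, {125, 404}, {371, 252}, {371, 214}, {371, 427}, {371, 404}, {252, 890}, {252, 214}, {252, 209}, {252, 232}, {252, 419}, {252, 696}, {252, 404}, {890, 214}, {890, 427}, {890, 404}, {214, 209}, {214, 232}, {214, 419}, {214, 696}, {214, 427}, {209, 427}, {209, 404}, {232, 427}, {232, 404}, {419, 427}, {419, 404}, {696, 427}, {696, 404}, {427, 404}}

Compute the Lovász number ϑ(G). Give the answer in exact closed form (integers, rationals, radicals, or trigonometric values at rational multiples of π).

7

deg(404) = 10; N(404) = {963, 125, 371, 252, 890, 209, 232, 419, 696, 427}.
Vertex 371 has 6 neighbors: 963, 193, 252, 214, 427, 404.
N(232) = {963, 193, 252, 214, 427, 404}, |N(232)| = 6.
N(427) = {193, 125, 371, 890, 214, 209, 232, 419, 696, 404}, |N(427)| = 10.
Complete 3-partite, parts [7, 3, 3]: perfect, ϑ = α = 7.
≈ 7.0000 (to 4 d.p.).
α=7, χ(Ḡ)=7; ϑ=7 lies between (collapsed).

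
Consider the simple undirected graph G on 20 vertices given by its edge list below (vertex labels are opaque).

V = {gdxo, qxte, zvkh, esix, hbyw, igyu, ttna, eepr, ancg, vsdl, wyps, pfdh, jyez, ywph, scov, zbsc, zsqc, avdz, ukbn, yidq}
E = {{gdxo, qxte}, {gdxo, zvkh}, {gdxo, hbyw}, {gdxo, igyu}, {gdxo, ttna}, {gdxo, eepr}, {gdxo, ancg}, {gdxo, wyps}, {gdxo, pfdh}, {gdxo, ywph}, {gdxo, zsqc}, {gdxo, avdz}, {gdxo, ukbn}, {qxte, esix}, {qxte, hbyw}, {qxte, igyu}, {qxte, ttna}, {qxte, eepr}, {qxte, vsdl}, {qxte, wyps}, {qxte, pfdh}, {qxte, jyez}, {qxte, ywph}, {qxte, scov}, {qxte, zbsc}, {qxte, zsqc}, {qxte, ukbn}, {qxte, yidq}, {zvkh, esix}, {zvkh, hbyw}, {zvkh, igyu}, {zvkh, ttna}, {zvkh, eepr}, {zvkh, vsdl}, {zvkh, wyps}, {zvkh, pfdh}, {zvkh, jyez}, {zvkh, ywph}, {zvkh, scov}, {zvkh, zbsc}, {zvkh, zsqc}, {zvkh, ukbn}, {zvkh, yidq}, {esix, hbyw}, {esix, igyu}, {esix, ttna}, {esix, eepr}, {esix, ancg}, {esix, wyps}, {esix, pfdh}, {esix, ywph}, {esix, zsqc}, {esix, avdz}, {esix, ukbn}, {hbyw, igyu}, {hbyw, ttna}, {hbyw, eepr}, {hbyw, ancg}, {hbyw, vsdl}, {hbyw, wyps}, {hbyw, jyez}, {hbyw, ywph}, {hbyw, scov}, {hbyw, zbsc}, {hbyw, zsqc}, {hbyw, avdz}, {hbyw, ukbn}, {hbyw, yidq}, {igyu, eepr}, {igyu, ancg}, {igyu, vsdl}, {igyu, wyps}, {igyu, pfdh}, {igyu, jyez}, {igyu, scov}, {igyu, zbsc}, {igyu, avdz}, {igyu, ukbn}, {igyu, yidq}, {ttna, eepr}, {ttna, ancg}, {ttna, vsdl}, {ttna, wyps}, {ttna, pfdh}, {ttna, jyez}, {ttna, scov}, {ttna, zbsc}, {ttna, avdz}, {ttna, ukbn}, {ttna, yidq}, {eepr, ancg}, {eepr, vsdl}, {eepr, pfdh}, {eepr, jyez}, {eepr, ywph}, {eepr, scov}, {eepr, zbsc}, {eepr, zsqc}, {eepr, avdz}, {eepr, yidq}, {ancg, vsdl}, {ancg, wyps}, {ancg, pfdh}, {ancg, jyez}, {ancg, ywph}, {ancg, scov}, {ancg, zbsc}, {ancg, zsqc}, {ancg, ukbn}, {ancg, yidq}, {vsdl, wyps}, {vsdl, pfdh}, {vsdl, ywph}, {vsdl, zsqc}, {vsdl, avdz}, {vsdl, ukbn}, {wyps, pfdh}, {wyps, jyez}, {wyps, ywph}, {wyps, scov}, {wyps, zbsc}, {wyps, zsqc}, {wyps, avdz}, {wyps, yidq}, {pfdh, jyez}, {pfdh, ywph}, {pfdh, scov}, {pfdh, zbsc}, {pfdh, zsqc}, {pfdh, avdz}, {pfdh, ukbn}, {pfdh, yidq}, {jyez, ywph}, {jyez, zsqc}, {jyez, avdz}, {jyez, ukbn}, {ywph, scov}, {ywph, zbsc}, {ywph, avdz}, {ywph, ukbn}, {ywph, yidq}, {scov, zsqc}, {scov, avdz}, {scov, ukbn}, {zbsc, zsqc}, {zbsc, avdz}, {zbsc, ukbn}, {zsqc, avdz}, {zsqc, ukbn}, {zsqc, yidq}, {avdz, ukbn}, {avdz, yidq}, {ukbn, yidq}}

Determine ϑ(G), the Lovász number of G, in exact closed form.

Vertex ancg has 16 neighbors: gdxo, esix, hbyw, igyu, ttna, eepr, vsdl, wyps, pfdh, jyez, ywph, scov, zbsc, zsqc, ukbn, yidq.
deg(ywph) = 16; N(ywph) = {gdxo, qxte, zvkh, esix, hbyw, eepr, ancg, vsdl, wyps, pfdh, jyez, scov, zbsc, avdz, ukbn, yidq}.
N(esix) = {qxte, zvkh, hbyw, igyu, ttna, eepr, ancg, wyps, pfdh, ywph, zsqc, avdz, ukbn}, |N(esix)| = 13.
Vertex scov has 13 neighbors: qxte, zvkh, hbyw, igyu, ttna, eepr, ancg, wyps, pfdh, ywph, zsqc, avdz, ukbn.
5 parts of sizes [7, 4, 4, 3, 2]; α(G) = 7 = ϑ (perfect).
Numerically 7.0000000.
7 ≤ 7 ≤ 7: collapsed.

7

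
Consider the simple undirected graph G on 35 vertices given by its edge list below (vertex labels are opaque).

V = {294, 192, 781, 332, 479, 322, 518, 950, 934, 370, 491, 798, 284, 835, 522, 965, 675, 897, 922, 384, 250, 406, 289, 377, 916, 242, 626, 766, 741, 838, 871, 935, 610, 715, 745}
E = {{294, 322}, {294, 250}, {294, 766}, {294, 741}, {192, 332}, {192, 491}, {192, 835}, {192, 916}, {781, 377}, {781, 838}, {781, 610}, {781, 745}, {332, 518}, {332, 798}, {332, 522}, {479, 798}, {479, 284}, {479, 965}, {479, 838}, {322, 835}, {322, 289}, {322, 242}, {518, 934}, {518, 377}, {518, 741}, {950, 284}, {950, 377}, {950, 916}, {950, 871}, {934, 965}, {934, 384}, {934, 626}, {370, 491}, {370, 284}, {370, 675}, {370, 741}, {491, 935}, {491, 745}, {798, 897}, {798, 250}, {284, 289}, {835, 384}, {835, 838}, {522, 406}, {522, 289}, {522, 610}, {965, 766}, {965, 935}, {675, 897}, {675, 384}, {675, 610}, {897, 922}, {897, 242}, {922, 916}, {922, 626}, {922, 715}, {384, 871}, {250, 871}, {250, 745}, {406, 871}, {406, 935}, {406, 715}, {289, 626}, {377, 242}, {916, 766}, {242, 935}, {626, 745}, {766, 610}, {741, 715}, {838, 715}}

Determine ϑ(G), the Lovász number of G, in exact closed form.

15

N(370) = {491, 284, 675, 741}, |N(370)| = 4.
Vertex 798 has 4 neighbors: 332, 479, 897, 250.
N(518) = {332, 934, 377, 741}, |N(518)| = 4.
deg(284) = 4; N(284) = {479, 950, 370, 289}.
Every vertex has degree 4 (N=35); Kneser K(7,3) on C(7,3)=35 vertices.
A has 4 distinct eigenvalues ≈ [4.0, 2.0, -1.0, -3.0].
Lovász: ϑ = −35(-3)/(4+-1*(-3)) = 15.
= 15.000000… (decimal).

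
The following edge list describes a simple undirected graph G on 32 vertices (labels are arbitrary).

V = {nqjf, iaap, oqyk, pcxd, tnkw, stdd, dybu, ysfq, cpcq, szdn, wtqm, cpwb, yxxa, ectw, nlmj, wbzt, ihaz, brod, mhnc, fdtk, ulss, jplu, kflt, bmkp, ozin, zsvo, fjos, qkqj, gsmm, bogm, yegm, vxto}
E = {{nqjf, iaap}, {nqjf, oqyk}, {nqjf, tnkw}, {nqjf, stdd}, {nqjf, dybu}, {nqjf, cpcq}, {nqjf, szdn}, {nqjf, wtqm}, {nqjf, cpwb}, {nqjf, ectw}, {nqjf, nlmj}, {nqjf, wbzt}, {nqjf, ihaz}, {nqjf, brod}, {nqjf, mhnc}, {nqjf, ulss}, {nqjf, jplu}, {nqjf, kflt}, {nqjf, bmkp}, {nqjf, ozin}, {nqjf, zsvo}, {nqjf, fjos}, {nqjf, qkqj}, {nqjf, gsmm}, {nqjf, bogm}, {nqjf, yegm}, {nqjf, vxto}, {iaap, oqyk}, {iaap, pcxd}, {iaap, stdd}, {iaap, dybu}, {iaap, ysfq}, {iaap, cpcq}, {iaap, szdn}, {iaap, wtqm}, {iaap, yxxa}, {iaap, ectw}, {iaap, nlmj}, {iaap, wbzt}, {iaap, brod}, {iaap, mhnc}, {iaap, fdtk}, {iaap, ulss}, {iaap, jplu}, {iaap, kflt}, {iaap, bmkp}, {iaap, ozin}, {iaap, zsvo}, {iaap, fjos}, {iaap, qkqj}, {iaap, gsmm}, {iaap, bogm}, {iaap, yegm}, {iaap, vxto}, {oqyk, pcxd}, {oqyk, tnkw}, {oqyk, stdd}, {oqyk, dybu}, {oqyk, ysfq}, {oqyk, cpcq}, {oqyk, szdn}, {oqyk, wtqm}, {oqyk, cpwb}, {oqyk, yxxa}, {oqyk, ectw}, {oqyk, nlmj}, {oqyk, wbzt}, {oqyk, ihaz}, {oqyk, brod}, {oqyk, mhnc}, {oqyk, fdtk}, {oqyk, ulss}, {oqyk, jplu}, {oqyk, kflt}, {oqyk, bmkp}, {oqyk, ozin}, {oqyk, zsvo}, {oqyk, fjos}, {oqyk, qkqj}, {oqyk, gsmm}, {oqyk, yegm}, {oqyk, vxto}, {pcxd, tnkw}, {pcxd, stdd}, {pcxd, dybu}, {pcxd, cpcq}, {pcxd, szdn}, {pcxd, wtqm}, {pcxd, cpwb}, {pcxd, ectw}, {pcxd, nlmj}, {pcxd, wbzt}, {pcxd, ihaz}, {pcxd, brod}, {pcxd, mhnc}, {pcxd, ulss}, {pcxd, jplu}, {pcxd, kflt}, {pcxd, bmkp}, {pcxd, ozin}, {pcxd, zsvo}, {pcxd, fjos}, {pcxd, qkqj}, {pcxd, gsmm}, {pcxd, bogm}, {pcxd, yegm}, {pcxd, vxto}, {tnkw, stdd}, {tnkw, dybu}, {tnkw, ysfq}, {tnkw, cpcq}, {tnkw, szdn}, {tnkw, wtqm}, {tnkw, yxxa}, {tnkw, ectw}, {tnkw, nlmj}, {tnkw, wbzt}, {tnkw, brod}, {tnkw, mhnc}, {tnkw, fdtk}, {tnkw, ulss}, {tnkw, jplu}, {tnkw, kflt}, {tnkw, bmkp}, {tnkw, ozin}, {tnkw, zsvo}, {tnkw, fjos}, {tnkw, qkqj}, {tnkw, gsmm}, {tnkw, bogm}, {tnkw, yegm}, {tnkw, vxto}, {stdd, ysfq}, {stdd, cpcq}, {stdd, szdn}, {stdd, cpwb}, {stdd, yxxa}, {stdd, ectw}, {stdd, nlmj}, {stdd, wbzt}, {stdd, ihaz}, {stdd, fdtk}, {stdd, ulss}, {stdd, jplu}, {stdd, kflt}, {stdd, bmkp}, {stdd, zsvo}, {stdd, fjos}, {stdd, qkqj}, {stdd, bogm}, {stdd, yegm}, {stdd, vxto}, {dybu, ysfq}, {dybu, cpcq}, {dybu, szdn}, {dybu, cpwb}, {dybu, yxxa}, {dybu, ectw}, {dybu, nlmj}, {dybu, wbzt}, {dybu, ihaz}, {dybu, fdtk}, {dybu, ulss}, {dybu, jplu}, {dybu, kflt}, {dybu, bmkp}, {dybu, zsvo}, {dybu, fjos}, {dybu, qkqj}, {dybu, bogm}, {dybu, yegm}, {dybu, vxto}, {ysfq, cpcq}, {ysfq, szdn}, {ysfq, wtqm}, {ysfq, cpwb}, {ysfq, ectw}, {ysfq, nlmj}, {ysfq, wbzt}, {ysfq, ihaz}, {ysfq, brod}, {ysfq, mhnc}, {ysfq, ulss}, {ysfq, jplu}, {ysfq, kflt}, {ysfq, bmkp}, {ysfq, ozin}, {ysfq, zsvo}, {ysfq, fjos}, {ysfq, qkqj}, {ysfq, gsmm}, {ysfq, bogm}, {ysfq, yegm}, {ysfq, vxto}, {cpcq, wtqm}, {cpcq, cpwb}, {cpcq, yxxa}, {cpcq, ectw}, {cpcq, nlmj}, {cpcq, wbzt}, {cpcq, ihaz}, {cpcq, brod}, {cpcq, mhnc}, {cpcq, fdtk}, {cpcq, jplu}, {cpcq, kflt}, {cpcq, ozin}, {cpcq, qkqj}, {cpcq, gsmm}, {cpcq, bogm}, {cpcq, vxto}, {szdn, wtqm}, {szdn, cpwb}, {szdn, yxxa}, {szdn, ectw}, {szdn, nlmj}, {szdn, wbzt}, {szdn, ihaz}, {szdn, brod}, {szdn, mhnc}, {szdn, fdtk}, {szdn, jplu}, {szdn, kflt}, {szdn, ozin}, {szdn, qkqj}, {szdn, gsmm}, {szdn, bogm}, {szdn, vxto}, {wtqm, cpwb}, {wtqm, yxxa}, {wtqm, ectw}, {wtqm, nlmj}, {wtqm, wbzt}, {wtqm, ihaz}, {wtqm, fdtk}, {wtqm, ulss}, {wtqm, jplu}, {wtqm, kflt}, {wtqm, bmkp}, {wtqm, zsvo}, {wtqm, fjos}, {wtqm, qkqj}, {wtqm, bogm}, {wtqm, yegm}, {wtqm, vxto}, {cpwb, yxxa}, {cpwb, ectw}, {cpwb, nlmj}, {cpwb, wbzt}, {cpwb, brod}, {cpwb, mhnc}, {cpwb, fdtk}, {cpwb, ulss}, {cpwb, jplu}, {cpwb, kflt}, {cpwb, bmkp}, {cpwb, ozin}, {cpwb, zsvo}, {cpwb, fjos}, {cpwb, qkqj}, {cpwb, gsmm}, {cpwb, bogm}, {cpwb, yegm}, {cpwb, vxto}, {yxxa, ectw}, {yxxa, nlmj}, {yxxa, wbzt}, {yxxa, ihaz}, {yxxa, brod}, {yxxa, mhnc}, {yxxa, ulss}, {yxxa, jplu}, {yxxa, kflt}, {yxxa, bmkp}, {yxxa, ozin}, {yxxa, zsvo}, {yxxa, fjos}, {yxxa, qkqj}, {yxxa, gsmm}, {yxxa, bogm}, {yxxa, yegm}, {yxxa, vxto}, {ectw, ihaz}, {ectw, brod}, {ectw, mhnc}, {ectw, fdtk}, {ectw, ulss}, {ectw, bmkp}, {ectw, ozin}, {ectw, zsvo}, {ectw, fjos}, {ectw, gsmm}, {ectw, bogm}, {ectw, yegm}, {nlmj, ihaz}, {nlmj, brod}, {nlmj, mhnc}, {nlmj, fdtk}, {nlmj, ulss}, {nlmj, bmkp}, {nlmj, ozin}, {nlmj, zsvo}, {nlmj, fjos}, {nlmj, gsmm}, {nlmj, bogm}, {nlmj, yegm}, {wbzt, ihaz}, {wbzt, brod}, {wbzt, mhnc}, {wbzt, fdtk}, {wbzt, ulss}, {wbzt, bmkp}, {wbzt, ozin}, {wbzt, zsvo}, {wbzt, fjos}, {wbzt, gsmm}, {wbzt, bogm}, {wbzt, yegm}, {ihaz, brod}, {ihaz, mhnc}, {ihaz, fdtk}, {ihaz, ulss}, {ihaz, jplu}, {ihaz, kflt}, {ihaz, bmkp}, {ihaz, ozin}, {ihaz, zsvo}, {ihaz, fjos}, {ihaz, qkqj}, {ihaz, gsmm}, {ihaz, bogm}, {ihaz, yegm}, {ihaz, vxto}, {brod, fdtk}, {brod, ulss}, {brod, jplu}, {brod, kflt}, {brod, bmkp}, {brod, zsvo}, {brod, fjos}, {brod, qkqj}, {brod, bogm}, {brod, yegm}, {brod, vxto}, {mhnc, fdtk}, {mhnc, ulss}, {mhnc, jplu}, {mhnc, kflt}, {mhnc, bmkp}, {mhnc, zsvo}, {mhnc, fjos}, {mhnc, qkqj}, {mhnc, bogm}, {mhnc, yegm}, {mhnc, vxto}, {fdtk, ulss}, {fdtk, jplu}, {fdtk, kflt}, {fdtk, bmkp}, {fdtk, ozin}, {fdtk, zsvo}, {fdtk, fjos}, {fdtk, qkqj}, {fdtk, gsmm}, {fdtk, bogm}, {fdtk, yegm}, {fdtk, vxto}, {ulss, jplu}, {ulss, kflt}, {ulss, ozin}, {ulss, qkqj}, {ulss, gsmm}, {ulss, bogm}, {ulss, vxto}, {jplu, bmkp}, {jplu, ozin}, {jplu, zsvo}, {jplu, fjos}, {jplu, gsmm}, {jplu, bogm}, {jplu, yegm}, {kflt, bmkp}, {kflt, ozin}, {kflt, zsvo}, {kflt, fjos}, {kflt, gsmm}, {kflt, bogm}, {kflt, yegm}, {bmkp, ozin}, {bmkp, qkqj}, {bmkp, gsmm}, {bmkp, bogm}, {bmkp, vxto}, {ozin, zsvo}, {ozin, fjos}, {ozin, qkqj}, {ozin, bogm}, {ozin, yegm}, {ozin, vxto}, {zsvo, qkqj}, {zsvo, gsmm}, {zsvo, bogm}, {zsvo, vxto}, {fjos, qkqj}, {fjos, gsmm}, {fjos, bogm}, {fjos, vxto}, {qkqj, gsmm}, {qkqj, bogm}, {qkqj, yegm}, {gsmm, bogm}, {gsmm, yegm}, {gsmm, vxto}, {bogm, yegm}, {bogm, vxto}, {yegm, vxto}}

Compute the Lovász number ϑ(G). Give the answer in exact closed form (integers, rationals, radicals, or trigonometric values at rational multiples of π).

7

deg(cpwb) = 28; N(cpwb) = {nqjf, oqyk, pcxd, stdd, dybu, ysfq, cpcq, szdn, wtqm, yxxa, ectw, nlmj, wbzt, brod, mhnc, fdtk, ulss, jplu, kflt, bmkp, ozin, zsvo, fjos, qkqj, gsmm, bogm, yegm, vxto}.
Vertex nlmj has 25 neighbors: nqjf, iaap, oqyk, pcxd, tnkw, stdd, dybu, ysfq, cpcq, szdn, wtqm, cpwb, yxxa, ihaz, brod, mhnc, fdtk, ulss, bmkp, ozin, zsvo, fjos, gsmm, bogm, yegm.
Vertex bmkp has 25 neighbors: nqjf, iaap, oqyk, pcxd, tnkw, stdd, dybu, ysfq, wtqm, cpwb, yxxa, ectw, nlmj, wbzt, ihaz, brod, mhnc, fdtk, jplu, kflt, ozin, qkqj, gsmm, bogm, vxto.
Vertex bogm has 30 neighbors: nqjf, iaap, pcxd, tnkw, stdd, dybu, ysfq, cpcq, szdn, wtqm, cpwb, yxxa, ectw, nlmj, wbzt, ihaz, brod, mhnc, fdtk, ulss, jplu, kflt, bmkp, ozin, zsvo, fjos, qkqj, gsmm, yegm, vxto.
Complete multipartite on [7, 7, 7, 5, 4, 2]: sandwich collapses at ϑ=7.
Numerically 7.000000.
α=7, χ(Ḡ)=7; ϑ=7 lies between (collapsed).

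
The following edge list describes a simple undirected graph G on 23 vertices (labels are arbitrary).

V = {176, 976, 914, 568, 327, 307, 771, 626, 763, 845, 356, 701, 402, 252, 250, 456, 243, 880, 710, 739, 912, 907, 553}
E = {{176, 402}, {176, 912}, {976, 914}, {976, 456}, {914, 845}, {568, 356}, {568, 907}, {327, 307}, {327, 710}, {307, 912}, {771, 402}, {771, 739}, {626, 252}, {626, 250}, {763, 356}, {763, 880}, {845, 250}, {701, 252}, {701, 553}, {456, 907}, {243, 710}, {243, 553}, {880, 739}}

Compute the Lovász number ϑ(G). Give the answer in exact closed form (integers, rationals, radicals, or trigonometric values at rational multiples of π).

23*cos(pi/23)/(cos(pi/23) + 1)

N(327) = {307, 710}, |N(327)| = 2.
N(710) = {327, 243}, |N(710)| = 2.
Vertex 626 has 2 neighbors: 252, 250.
Vertex 914 has 2 neighbors: 976, 845.
23-vertex 2-regular graph: the odd cycle C_{23}.
spec(A) ≈ [2.0, 1.925835, 1.708839, 1.365106, 0.92013, 0.406912, -0.136485, -0.669759, -1.153361, -1.551423, -1.834423, -1.981372] (distinct, 6 d.p.).
ϑ = −N·λ_min/(λ_max−λ_min) = −23·(-2*cos(pi/23))/(2−(-2*cos(pi/23))) = 23*cos(pi/23)/(cos(pi/23) + 1).
= 11.446193612… (decimal).
α=11, χ(Ḡ)=12; ϑ=23*cos(pi/23)/(cos(pi/23) + 1) lies between (both strict).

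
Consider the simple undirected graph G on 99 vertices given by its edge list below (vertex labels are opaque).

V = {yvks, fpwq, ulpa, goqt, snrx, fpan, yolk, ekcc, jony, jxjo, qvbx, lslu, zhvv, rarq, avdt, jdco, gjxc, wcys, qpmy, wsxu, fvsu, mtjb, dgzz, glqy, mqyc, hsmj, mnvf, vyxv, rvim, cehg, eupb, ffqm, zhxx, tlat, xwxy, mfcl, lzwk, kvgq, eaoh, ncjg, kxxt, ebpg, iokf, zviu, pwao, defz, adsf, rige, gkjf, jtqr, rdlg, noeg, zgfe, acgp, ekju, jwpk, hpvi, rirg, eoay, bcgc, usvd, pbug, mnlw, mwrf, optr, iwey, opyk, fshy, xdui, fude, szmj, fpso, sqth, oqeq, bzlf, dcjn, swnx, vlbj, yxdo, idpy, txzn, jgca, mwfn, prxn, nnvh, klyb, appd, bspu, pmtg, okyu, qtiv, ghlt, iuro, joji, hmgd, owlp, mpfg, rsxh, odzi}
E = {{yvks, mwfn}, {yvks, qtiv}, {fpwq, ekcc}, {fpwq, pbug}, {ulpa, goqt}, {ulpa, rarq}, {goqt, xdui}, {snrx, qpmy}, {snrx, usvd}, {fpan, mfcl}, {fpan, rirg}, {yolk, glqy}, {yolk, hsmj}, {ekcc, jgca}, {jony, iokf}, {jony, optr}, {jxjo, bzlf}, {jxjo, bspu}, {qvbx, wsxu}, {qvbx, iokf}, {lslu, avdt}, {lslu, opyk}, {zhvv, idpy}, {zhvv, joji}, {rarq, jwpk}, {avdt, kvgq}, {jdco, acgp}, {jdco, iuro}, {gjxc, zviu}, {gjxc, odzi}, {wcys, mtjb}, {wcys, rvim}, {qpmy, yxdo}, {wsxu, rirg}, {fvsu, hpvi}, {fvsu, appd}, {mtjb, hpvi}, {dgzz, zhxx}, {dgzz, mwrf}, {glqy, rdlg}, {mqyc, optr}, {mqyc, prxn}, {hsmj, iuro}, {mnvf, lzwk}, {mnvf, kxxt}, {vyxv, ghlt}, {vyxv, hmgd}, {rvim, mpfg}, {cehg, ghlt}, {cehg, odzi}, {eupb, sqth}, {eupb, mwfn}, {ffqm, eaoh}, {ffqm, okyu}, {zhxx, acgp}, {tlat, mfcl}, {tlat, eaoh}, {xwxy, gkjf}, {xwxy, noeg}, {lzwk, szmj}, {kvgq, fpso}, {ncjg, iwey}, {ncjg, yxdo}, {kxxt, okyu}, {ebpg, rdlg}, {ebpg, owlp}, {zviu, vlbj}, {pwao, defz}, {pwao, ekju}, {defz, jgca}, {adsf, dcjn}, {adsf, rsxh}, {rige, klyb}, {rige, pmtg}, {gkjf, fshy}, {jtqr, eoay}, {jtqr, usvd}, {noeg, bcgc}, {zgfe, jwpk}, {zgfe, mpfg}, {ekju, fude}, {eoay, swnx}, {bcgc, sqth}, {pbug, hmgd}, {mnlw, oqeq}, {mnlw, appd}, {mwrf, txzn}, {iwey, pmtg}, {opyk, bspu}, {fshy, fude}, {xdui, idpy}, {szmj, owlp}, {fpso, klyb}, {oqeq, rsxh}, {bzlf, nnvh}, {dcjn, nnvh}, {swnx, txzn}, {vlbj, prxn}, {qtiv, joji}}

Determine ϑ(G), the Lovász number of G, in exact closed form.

deg(sqth) = 2; N(sqth) = {eupb, bcgc}.
Vertex szmj has 2 neighbors: lzwk, owlp.
deg(rvim) = 2; N(rvim) = {wcys, mpfg}.
deg(avdt) = 2; N(avdt) = {lslu, kvgq}.
Every vertex has degree 2 (N=99); this is C_{99}, the 99-cycle.
The 50 distinct eigenvalues: [2.0, 1.996, 1.9839, 1.9639, 1.9359, 1.9001, 1.8567, 1.8059, 1.7477, 1.6825, 1.6105, 1.5321, 1.4475, 1.357, 1.2611, 1.1601, 1.0545, 0.9445, 0.8308, 0.7138, 0.5938, 0.4715, 0.3473, 0.2217, 0.0952, -0.0317, -0.1585, -0.2846, -0.4096, -0.5329, -0.6541, -0.7727, -0.8881, -1.0, -1.1078, -1.2112, -1.3097, -1.4029, -1.4905, -1.5721, -1.6474, -1.716, -1.7777, -1.8322, -1.8794, -1.919, -1.9509, -1.9749, -1.9909, -1.999].
ϑ = −N·λ_min/(λ_max−λ_min) = −99·(-2*cos(pi/99))/(2−(-2*cos(pi/99))) = 99*cos(pi/99)/(cos(pi/99) + 1).
Numerically 49.48753629.
α=49, χ(Ḡ)=50; ϑ=99*cos(pi/99)/(cos(pi/99) + 1) lies between (both strict).

99*cos(pi/99)/(cos(pi/99) + 1)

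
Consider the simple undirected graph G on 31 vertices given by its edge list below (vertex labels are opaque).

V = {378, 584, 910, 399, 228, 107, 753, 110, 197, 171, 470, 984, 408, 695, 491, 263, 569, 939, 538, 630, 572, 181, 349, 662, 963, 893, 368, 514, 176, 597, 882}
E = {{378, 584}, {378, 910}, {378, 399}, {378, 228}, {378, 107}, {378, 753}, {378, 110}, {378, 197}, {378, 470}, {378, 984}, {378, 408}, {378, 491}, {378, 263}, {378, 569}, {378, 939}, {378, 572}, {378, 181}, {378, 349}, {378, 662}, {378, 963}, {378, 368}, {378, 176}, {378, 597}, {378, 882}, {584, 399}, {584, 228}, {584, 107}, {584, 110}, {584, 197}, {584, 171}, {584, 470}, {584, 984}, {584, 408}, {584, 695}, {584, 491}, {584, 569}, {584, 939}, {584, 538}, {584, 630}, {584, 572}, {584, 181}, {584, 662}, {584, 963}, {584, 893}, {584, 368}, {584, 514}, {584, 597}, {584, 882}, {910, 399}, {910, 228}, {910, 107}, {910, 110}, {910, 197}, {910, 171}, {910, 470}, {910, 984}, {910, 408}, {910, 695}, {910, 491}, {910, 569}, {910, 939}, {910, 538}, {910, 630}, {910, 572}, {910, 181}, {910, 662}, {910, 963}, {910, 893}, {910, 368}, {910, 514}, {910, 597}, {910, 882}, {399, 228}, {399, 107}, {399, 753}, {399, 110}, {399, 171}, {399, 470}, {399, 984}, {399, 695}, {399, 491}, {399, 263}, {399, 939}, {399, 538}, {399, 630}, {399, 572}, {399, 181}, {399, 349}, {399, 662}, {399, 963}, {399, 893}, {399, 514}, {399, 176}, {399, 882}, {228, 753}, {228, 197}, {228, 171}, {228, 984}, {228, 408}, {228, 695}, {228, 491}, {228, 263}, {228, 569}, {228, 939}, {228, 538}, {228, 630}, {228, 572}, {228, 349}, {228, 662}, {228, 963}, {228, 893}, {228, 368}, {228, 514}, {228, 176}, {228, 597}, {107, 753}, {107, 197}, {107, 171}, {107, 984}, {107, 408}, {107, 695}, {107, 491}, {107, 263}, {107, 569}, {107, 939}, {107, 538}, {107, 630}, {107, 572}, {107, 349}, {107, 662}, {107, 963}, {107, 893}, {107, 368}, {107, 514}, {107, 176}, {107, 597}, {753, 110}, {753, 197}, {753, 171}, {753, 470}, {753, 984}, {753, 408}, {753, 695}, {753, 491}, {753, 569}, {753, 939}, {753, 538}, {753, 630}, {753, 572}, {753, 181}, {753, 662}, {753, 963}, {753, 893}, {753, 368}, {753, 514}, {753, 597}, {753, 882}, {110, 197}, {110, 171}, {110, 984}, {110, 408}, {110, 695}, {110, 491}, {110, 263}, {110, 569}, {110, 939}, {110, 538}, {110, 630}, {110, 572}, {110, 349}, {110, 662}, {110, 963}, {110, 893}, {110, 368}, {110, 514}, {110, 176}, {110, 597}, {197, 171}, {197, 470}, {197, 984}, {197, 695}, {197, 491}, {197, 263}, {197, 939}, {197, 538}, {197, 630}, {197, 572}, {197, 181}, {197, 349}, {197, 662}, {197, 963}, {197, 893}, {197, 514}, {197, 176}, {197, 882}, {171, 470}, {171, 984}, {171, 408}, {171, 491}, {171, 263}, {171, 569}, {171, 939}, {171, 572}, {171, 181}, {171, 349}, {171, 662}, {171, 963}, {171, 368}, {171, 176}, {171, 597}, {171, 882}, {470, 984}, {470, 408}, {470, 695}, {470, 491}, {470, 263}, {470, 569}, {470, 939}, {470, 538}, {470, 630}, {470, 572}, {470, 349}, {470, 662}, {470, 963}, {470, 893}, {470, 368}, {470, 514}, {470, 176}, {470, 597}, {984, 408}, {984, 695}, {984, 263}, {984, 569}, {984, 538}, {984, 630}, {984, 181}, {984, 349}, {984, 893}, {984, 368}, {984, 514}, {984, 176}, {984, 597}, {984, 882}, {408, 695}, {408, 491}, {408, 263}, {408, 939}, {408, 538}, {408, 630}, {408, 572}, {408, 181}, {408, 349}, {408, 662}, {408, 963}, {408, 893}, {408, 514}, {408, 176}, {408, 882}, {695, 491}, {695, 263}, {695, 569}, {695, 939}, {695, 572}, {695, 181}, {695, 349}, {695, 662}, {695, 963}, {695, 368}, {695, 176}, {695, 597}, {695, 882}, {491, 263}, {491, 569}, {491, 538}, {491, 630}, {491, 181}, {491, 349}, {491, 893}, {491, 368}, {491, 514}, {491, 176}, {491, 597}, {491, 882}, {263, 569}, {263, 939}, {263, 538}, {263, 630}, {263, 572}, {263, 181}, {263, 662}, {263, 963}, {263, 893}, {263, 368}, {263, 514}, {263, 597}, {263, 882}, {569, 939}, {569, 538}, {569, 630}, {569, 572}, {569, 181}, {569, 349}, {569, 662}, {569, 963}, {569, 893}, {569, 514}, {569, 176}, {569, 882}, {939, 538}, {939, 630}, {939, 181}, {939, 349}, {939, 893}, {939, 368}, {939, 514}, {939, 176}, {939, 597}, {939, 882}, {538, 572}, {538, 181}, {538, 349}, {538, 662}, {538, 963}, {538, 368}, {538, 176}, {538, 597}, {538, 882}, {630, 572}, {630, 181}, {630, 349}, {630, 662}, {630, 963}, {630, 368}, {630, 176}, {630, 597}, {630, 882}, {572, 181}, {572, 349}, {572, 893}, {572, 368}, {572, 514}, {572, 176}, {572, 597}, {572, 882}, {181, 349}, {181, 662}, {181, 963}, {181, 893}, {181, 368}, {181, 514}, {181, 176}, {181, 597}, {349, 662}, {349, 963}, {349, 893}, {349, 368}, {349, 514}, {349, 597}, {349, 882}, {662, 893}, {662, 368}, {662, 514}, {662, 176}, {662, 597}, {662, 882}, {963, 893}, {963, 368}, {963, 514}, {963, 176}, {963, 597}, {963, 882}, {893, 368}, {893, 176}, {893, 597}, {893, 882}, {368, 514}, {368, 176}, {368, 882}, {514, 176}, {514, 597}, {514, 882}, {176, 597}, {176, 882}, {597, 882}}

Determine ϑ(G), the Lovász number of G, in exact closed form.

N(584) = {378, 399, 228, 107, 110, 197, 171, 470, 984, 408, 695, 491, 569, 939, 538, 630, 572, 181, 662, 963, 893, 368, 514, 597, 882}, |N(584)| = 25.
N(597) = {378, 584, 910, 228, 107, 753, 110, 171, 470, 984, 695, 491, 263, 939, 538, 630, 572, 181, 349, 662, 963, 893, 514, 176, 882}, |N(597)| = 25.
Vertex 695 has 24 neighbors: 584, 910, 399, 228, 107, 753, 110, 197, 470, 984, 408, 491, 263, 569, 939, 572, 181, 349, 662, 963, 368, 176, 597, 882.
Vertex 263 has 25 neighbors: 378, 399, 228, 107, 110, 197, 171, 470, 984, 408, 695, 491, 569, 939, 538, 630, 572, 181, 662, 963, 893, 368, 514, 597, 882.
5 parts of sizes [7, 6, 6, 6, 6]; α(G) = 7 = ϑ (perfect).
Numerically 7.0000000.
α=7, χ(Ḡ)=7; ϑ=7 lies between (collapsed).

7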